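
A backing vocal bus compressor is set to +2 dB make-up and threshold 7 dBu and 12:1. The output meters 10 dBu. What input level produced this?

Stripping the +2 dB make-up gives 8 dBu at the gain stage.
The compressed level sits 8 − 7 = 1 dB over threshold.
Before 12:1 compression the overshoot was 1 × 12 = 12 dB, so input = 7 + 12 = 19 dBu.

19 dBu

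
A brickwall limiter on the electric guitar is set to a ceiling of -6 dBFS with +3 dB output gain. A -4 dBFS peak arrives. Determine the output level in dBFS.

At ∞:1, everything above -6 dBFS is held at the ceiling.
Output gain then adds 3 dB: -6 + 3 = -3 dBFS.

-3 dBFS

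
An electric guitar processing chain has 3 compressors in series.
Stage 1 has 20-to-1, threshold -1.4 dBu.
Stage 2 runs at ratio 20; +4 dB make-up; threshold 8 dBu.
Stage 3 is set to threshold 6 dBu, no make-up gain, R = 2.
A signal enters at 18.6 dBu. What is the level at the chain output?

Stage 1: 18.6 dBu is 20 dB over -1.4 dBu; at 20:1 that becomes 1 dB over, giving -0.4 dBu.
Stage 2: below threshold (-0.4 ≤ 8); passes unchanged; make-up brings it to 3.6 dBu.
Stage 3: 3.6 dBu is at or below the 6 dBu threshold — no compression; output 3.6 dBu.

3.6 dBu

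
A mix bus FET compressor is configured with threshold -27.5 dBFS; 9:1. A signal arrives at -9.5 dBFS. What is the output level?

-25.5 dBFS

Overshoot: -9.5 − (-27.5) = 18 dB.
At 9:1 the overshoot is divided by 9, leaving 2 dB above threshold.
So the level is -27.5 + 2 = -25.5 dBFS.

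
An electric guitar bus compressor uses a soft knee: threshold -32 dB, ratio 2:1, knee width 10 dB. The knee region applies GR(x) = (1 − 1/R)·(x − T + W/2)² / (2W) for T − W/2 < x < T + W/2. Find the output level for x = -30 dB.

x − T + W/2 = -30 − (-32) + 5 = 7.
GR = (1 − 1/2) × 7² / 20 = 0.5 × 49 / 20 = 1.225 dB.
Output = -30 − 1.225 = -31.225 dB.

-31.225 dB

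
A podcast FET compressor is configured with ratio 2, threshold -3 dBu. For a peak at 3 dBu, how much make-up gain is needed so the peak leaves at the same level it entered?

3 dB

The peak compresses to -3 + 6/2 = 0 dBu.
To reach 3 dBu requires 3 − 0 = 3 dB of make-up.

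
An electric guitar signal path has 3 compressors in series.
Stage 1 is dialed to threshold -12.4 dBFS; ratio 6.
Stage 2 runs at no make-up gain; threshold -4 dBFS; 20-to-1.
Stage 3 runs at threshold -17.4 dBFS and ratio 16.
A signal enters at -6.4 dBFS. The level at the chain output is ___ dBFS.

-17.025 dBFS

Stage 1: 6 dB above -12.4 dBFS, reduced 6:1 to 1 dB above → -11.4 dBFS.
Stage 2: -11.4 dBFS ≤ -4 dBFS, so stage 2 doesn't engage; output -11.4 dBFS.
Stage 3: 6 dB above -17.4 dBFS, reduced 16:1 to 0.375 dB above → -17.025 dBFS.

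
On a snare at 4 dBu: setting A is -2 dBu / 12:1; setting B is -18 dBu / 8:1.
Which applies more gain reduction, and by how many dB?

A: GR = 6 − 6/12 = 5.5 dB.
B: GR = 22 − 22/8 = 19.25 dB.
B applies 13.75 dB more gain reduction.

B, by 13.75 dB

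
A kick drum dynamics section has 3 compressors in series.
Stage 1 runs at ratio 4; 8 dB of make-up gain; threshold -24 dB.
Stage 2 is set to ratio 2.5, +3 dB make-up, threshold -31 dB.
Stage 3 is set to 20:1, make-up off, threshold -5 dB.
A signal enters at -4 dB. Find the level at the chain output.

Stage 1: 20 dB above -24 dB, reduced 4:1 to 5 dB above → -19 dB; +8 dB make-up → -11 dB.
Stage 2: -11 dB is 20 dB over -31 dB; at 2.5:1 that becomes 8 dB over, giving -23 dB; +3 dB make-up → -20 dB.
Stage 3: -20 dB ≤ -5 dB, so stage 3 doesn't engage; output -20 dB.

-20 dB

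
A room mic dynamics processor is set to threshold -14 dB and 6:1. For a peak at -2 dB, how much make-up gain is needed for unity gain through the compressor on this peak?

Overshoot 12 dB → 12/6 = 2 dB after compression, so the compressed level is -14 + 2 = -12 dB.
Make-up = target − compressed = -2 − (-12) = 10 dB.

10 dB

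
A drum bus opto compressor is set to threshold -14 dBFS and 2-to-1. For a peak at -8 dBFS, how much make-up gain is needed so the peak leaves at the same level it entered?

Without make-up, output = threshold + overshoot/2 = -14 + 3 = -11 dBFS.
Gap to target: 3 dB.

3 dB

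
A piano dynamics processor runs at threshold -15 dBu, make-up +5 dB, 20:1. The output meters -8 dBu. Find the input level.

25 dBu

Before make-up, the level was -8 − 5 = -13 dBu.
That's 2 dB above the -15 dBu threshold.
Input overshoot = R × output overshoot = 40 dB → input = -15 + 40 = 25 dBu.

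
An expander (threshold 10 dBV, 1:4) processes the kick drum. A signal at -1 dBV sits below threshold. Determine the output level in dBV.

The input is 11 dB below the 10 dBV threshold.
A 1:4 expander multiplies undershoot by 4: 11 × 4 = 44 dB below threshold.
Output = 10 − 44 = -34 dBV.

-34 dBV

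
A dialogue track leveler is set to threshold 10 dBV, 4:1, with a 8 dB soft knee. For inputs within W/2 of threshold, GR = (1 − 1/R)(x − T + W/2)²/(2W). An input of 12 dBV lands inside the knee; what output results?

x − T + W/2 = 12 − 10 + 4 = 6.
GR = (1 − 1/4) × 6² / 16 = 0.75 × 36 / 16 = 1.6875 dB.
Output = 12 − 1.6875 = 10.3125 dBV.

10.3125 dBV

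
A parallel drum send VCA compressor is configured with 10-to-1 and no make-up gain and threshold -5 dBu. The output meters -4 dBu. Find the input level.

5 dBu

The compressed level sits -4 − (-5) = 1 dB over threshold.
Input overshoot = R × output overshoot = 10 dB → input = -5 + 10 = 5 dBu.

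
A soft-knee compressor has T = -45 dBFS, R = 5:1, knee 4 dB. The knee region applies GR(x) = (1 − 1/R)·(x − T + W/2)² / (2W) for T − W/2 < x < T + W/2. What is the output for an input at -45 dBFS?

x − T + W/2 = -45 − (-45) + 2 = 2.
GR = (1 − 1/5) × 2² / 8 = 0.8 × 4 / 8 = 0.4 dB.
Output = -45 − 0.4 = -45.4 dBFS.

-45.4 dBFS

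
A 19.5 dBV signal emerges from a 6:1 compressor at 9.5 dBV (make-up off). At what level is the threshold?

7.5 dBV

Let T be the threshold. Output overshoot = (input overshoot)/R, so 9.5 − T = (19.5 − T)/6.
6·(9.5 − T) = 19.5 − T → 5·T = 57 − 19.5 = 37.5.
T = 37.5/5 = 7.5 dBV.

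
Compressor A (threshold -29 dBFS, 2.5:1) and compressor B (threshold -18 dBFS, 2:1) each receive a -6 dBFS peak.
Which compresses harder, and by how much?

A, by 7.8 dB

A: 23 dB over, compressed to 9.2 dB over, so 13.8 dB of GR.
B: 12 dB over, compressed to 6 dB over, so 6 dB of GR.
A applies 7.8 dB more gain reduction.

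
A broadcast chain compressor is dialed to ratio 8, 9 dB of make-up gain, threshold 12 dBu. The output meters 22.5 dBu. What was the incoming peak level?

24 dBu

Stripping the +9 dB make-up gives 13.5 dBu at the gain stage.
The compressed level sits 13.5 − 12 = 1.5 dB over threshold.
Before 8:1 compression the overshoot was 1.5 × 8 = 12 dB, so input = 12 + 12 = 24 dBu.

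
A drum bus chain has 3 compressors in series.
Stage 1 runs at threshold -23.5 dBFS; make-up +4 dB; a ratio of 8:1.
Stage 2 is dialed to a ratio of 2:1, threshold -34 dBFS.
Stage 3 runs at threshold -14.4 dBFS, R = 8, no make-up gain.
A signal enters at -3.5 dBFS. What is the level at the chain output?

-25.5 dBFS

Stage 1: overshoot 20 dB → 20/8 = 2.5 dB → -21 dBFS; +4 dB make-up → -17 dBFS.
Stage 2: overshoot 17 dB → 17/2 = 8.5 dB → -25.5 dBFS.
Stage 3: -25.5 dBFS ≤ -14.4 dBFS, so stage 3 doesn't engage; output -25.5 dBFS.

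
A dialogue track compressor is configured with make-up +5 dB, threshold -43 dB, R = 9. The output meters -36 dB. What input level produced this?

-25 dB

Before make-up, the level was -36 − 5 = -41 dB.
That's 2 dB above the -43 dB threshold.
Undo the ratio: input overshoot = 2 × 9 = 18 dB, giving input = -25 dB.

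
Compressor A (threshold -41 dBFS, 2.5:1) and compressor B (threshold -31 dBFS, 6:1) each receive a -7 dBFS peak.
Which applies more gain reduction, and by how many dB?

A, by 0.4 dB

A: overshoot 34 dB → output overshoot 13.6 dB → GR 20.4 dB.
B: overshoot 24 dB → output overshoot 4 dB → GR 20 dB.
Difference: 0.4 dB in favour of A.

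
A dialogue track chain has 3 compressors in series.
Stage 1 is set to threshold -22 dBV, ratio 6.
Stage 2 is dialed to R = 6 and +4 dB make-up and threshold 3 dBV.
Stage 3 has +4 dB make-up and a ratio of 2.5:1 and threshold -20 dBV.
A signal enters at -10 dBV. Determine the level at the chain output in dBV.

-14.4 dBV

Stage 1: 12 dB above -22 dBV, reduced 6:1 to 2 dB above → -20 dBV.
Stage 2: -20 dBV ≤ 3 dBV, so stage 2 doesn't engage; make-up brings it to -16 dBV.
Stage 3: 4 dB above -20 dBV, reduced 2.5:1 to 1.6 dB above → -18.4 dBV; +4 dB make-up → -14.4 dBV.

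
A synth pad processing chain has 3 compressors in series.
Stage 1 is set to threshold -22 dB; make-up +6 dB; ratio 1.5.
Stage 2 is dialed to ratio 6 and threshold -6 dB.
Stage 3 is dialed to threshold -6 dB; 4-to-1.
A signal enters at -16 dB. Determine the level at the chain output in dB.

-12 dB

Stage 1: 6 dB above -22 dB, reduced 1.5:1 to 4 dB above → -18 dB; +6 dB make-up → -12 dB.
Stage 2: -12 dB is at or below the -6 dB threshold — no compression; output -12 dB.
Stage 3: below threshold (-12 ≤ -6); passes unchanged; output -12 dB.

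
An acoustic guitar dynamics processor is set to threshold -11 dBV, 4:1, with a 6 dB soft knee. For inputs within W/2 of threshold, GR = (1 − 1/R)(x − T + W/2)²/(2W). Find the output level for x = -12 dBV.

x − T + W/2 = -12 − (-11) + 3 = 2.
GR = (1 − 1/4) × 2² / 12 = 0.75 × 4 / 12 = 0.25 dB.
Output = -12 − 0.25 = -12.25 dBV.

-12.25 dBV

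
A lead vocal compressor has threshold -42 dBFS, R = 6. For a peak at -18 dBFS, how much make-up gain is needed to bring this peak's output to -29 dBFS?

The peak compresses to -42 + 24/6 = -38 dBFS.
To reach -29 dBFS requires -29 − (-38) = 9 dB of make-up.

9 dB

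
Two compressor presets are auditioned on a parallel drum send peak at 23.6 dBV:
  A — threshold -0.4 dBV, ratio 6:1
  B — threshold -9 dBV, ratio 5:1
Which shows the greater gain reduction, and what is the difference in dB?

B, by 6.08 dB

A: overshoot 24 dB → output overshoot 4 dB → GR 20 dB.
B: overshoot 32.6 dB → output overshoot 6.52 dB → GR 26.08 dB.
Difference: 6.08 dB in favour of B.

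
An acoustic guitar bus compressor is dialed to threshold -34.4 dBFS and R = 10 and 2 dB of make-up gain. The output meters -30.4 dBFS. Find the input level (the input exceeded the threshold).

-14.4 dBFS

Stripping the +2 dB make-up gives -32.4 dBFS at the gain stage.
The compressed level sits -32.4 − (-34.4) = 2 dB over threshold.
Undo the ratio: input overshoot = 2 × 10 = 20 dB, giving input = -14.4 dBFS.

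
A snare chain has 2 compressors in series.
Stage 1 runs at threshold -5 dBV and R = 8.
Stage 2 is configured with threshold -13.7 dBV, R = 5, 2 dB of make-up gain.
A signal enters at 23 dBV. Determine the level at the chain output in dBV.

-9.26 dBV

Stage 1: 23 dBV is 28 dB over -5 dBV; at 8:1 that becomes 3.5 dB over, giving -1.5 dBV.
Stage 2: 12.2 dB above -13.7 dBV, reduced 5:1 to 2.44 dB above → -11.26 dBV; +2 dB make-up → -9.26 dBV.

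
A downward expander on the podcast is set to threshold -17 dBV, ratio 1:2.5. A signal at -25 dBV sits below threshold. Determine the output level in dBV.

-37 dBV

The input is 8 dB below the -17 dBV threshold.
A 1:2.5 expander multiplies undershoot by 2.5: 8 × 2.5 = 20 dB below threshold.
Output = -17 − 20 = -37 dBV.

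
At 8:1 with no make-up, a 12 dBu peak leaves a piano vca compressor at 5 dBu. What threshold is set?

4 dBu

Let T be the threshold. Output overshoot = (input overshoot)/R, so 5 − T = (12 − T)/8.
8·(5 − T) = 12 − T → 7·T = 40 − 12 = 28.
T = 28/7 = 4 dBu.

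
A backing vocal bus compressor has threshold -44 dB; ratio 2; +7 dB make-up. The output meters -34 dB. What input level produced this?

Stripping the +7 dB make-up gives -41 dB at the gain stage.
The compressed level sits -41 − (-44) = 3 dB over threshold.
Before 2:1 compression the overshoot was 3 × 2 = 6 dB, so input = -44 + 6 = -38 dB.

-38 dB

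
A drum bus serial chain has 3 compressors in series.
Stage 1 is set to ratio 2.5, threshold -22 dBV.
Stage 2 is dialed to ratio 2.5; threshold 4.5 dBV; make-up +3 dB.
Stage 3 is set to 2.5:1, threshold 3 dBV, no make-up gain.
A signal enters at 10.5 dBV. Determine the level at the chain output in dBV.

-6 dBV

Stage 1: 32.5 dB above -22 dBV, reduced 2.5:1 to 13 dB above → -9 dBV.
Stage 2: -9 dBV is at or below the 4.5 dBV threshold — no compression; make-up brings it to -6 dBV.
Stage 3: -6 dBV is at or below the 3 dBV threshold — no compression; output -6 dBV.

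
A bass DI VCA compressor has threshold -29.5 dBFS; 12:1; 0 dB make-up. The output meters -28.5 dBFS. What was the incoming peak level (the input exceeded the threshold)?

The compressed level sits -28.5 − (-29.5) = 1 dB over threshold.
Input overshoot = R × output overshoot = 12 dB → input = -29.5 + 12 = -17.5 dBFS.

-17.5 dBFS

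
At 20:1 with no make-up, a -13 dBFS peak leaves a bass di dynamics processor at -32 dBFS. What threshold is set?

Let T be the threshold. Output overshoot = (input overshoot)/R, so -32 − T = (-13 − T)/20.
20·(-32 − T) = -13 − T → 19·T = -640 − (-13) = -627.
T = -627/19 = -33 dBFS.

-33 dBFS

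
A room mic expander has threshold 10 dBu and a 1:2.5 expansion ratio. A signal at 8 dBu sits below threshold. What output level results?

Below threshold, a 1:2.5 expander applies gain = (2.5−1)×(T − x) of attenuation.
(2.5−1) × 2 = 3 dB, so output = 8 − 3 = 5 dBu.

5 dBu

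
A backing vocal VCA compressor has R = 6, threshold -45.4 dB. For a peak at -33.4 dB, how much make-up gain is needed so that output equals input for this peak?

10 dB

Overshoot 12 dB → 12/6 = 2 dB after compression, so the compressed level is -45.4 + 2 = -43.4 dB.
Make-up = target − compressed = -33.4 − (-43.4) = 10 dB.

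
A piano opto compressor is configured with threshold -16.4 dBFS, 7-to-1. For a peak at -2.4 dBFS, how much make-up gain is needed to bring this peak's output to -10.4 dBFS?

The peak compresses to -16.4 + 14/7 = -14.4 dBFS.
To reach -10.4 dBFS requires -10.4 − (-14.4) = 4 dB of make-up.

4 dB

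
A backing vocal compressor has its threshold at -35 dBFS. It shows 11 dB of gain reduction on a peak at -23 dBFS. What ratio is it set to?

12:1

Input overshoot = -23 − (-35) = 12 dB.
Output overshoot = 12 − 11 = 1 dB.
Ratio = input overshoot / output overshoot = 12 / 1 = 12.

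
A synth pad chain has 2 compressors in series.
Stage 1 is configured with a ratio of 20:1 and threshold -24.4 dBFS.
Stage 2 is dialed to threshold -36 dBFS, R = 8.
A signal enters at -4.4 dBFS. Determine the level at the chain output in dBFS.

Stage 1: 20 dB above -24.4 dBFS, reduced 20:1 to 1 dB above → -23.4 dBFS.
Stage 2: -23.4 dBFS is 12.6 dB over -36 dBFS; at 8:1 that becomes 1.575 dB over, giving -34.425 dBFS.

-34.425 dBFS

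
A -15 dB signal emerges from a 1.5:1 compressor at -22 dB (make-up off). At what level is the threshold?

-36 dB

Let T be the threshold. Output overshoot = (input overshoot)/R, so -22 − T = (-15 − T)/1.5.
1.5·(-22 − T) = -15 − T → 0.5·T = -33 − (-15) = -18.
T = -18/0.5 = -36 dB.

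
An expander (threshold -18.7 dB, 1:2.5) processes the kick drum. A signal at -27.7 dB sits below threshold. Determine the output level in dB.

-41.2 dB

Undershoot = (-18.7) − (-27.7) = 9 dB.
At 1:2.5, that expands to 22.5 dB under threshold.
Output = -18.7 − 22.5 = -41.2 dB.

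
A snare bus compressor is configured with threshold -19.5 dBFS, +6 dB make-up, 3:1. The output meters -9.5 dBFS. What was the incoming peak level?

-7.5 dBFS

Remove make-up: -9.5 − 6 = -15.5 dBFS.
That's 4 dB above the -19.5 dBFS threshold.
Undo the ratio: input overshoot = 4 × 3 = 12 dB, giving input = -7.5 dBFS.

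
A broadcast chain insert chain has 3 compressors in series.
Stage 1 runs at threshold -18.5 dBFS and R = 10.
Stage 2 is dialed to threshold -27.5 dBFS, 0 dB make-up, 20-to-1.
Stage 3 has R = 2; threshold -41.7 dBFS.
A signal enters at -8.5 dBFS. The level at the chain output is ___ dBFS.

Stage 1: 10 dB above -18.5 dBFS, reduced 10:1 to 1 dB above → -17.5 dBFS.
Stage 2: overshoot 10 dB → 10/20 = 0.5 dB → -27 dBFS.
Stage 3: overshoot 14.7 dB → 14.7/2 = 7.35 dB → -34.35 dBFS.

-34.35 dBFS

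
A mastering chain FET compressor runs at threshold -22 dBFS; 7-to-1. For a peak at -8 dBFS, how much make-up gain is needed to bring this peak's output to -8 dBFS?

12 dB

Without make-up, output = threshold + overshoot/7 = -22 + 2 = -20 dBFS.
Gap to target: 12 dB.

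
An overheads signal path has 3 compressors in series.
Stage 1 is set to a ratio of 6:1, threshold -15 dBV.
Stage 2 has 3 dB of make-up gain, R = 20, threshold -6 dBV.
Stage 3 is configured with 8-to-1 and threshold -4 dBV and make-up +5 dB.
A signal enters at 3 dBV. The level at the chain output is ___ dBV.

Stage 1: 18 dB above -15 dBV, reduced 6:1 to 3 dB above → -12 dBV.
Stage 2: below threshold (-12 ≤ -6); passes unchanged; make-up brings it to -9 dBV.
Stage 3: -9 dBV is at or below the -4 dBV threshold — no compression; make-up brings it to -4 dBV.

-4 dBV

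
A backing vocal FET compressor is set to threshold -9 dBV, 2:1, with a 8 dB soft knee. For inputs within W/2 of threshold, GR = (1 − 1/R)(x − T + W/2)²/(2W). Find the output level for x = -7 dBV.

-8.125 dBV

x − T + W/2 = -7 − (-9) + 4 = 6.
GR = (1 − 1/2) × 6² / 16 = 0.5 × 36 / 16 = 1.125 dB.
Output = -7 − 1.125 = -8.125 dBV.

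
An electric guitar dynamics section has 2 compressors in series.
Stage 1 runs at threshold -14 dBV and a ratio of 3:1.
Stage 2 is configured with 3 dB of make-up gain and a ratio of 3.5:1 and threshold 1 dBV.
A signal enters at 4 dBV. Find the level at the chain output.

Stage 1: overshoot 18 dB → 18/3 = 6 dB → -8 dBV.
Stage 2: below threshold (-8 ≤ 1); passes unchanged; make-up brings it to -5 dBV.

-5 dBV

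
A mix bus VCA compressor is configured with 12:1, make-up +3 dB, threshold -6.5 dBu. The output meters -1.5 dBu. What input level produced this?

17.5 dBu

Remove make-up: -1.5 − 3 = -4.5 dBu.
Post-compression overshoot = -4.5 − (-6.5) = 2 dB.
Input overshoot = R × output overshoot = 24 dB → input = -6.5 + 24 = 17.5 dBu.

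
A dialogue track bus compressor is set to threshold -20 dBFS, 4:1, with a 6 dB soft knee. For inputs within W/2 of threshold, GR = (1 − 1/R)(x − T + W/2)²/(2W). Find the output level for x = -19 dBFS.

-20 dBFS

x − T + W/2 = -19 − (-20) + 3 = 4.
GR = (1 − 1/4) × 4² / 12 = 0.75 × 16 / 12 = 1 dB.
Output = -19 − 1 = -20 dBFS.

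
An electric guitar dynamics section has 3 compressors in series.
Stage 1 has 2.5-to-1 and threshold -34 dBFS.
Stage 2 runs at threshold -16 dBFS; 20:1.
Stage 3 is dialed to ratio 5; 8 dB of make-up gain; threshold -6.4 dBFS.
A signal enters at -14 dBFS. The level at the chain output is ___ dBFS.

-18 dBFS

Stage 1: 20 dB above -34 dBFS, reduced 2.5:1 to 8 dB above → -26 dBFS.
Stage 2: -26 dBFS ≤ -16 dBFS, so stage 2 doesn't engage; output -26 dBFS.
Stage 3: -26 dBFS is at or below the -6.4 dBFS threshold — no compression; make-up brings it to -18 dBFS.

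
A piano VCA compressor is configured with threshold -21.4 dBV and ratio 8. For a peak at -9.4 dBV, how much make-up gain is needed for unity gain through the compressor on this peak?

Without make-up, output = threshold + overshoot/8 = -21.4 + 1.5 = -19.9 dBV.
Gap to target: 10.5 dB.

10.5 dB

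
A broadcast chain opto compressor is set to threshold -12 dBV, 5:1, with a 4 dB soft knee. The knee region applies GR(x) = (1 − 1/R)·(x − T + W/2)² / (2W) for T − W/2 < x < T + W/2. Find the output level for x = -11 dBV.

-11.9 dBV

x − T + W/2 = -11 − (-12) + 2 = 3.
GR = (1 − 1/5) × 3² / 8 = 0.8 × 9 / 8 = 0.9 dB.
Output = -11 − 0.9 = -11.9 dBV.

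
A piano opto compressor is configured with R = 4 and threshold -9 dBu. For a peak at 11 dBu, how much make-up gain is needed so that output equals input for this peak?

15 dB

Overshoot 20 dB → 20/4 = 5 dB after compression, so the compressed level is -9 + 5 = -4 dBu.
Make-up = target − compressed = 11 − (-4) = 15 dB.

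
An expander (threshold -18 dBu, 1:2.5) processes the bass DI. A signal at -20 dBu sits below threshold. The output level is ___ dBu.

Undershoot = (-18) − (-20) = 2 dB.
At 1:2.5, that expands to 5 dB under threshold.
Output = -18 − 5 = -23 dBu.

-23 dBu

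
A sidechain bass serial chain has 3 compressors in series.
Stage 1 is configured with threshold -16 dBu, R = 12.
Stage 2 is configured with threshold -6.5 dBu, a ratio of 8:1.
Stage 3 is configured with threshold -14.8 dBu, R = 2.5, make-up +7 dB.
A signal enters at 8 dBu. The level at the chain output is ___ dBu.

Stage 1: 8 dBu is 24 dB over -16 dBu; at 12:1 that becomes 2 dB over, giving -14 dBu.
Stage 2: -14 dBu ≤ -6.5 dBu, so stage 2 doesn't engage; output -14 dBu.
Stage 3: overshoot 0.8 dB → 0.8/2.5 = 0.32 dB → -14.48 dBu; +7 dB make-up → -7.48 dBu.

-7.48 dBu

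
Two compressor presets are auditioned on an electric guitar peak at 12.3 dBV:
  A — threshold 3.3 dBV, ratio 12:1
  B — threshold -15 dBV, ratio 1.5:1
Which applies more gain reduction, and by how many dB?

A: GR = 9 − 9/12 = 8.25 dB.
B: GR = 27.3 − 27.3/1.5 = 9.1 dB.
Difference: 0.85 dB in favour of B.

B, by 0.85 dB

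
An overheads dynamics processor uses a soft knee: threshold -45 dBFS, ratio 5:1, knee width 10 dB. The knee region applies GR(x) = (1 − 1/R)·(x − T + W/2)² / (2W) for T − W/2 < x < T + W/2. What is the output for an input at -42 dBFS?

x − T + W/2 = -42 − (-45) + 5 = 8.
GR = (1 − 1/5) × 8² / 20 = 0.8 × 64 / 20 = 2.56 dB.
Output = -42 − 2.56 = -44.56 dBFS.

-44.56 dBFS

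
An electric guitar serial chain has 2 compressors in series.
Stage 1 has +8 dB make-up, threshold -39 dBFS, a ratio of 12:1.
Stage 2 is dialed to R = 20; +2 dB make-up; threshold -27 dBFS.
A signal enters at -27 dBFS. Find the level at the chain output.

Stage 1: overshoot 12 dB → 12/12 = 1 dB → -38 dBFS; +8 dB make-up → -30 dBFS.
Stage 2: -30 dBFS is at or below the -27 dBFS threshold — no compression; make-up brings it to -28 dBFS.

-28 dBFS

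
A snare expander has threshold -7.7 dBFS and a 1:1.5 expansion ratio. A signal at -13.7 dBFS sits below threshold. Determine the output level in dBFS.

Below threshold, a 1:1.5 expander applies gain = (1.5−1)×(T − x) of attenuation.
(1.5−1) × 6 = 3 dB, so output = -13.7 − 3 = -16.7 dBFS.

-16.7 dBFS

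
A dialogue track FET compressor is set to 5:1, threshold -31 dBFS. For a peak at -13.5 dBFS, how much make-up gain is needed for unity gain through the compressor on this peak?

14 dB

Overshoot 17.5 dB → 17.5/5 = 3.5 dB after compression, so the compressed level is -31 + 3.5 = -27.5 dBFS.
Make-up = target − compressed = -13.5 − (-27.5) = 14 dB.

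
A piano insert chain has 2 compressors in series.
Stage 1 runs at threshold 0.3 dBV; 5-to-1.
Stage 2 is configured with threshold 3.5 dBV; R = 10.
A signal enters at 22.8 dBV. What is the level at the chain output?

3.63 dBV

Stage 1: 22.8 dBV is 22.5 dB over 0.3 dBV; at 5:1 that becomes 4.5 dB over, giving 4.8 dBV.
Stage 2: overshoot 1.3 dB → 1.3/10 = 0.13 dB → 3.63 dBV.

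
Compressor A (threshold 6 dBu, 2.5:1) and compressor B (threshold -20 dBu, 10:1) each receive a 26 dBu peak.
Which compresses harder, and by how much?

B, by 29.4 dB

A: 20 dB over, compressed to 8 dB over, so 12 dB of GR.
B: 46 dB over, compressed to 4.6 dB over, so 41.4 dB of GR.
Difference: 29.4 dB in favour of B.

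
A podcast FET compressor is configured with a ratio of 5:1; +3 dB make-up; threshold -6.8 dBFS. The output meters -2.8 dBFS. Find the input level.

Stripping the +3 dB make-up gives -5.8 dBFS at the gain stage.
Post-compression overshoot = -5.8 − (-6.8) = 1 dB.
Input overshoot = R × output overshoot = 5 dB → input = -6.8 + 5 = -1.8 dBFS.

-1.8 dBFS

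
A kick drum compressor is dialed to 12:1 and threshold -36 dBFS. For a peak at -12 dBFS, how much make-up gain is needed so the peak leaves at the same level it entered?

Overshoot 24 dB → 24/12 = 2 dB after compression, so the compressed level is -36 + 2 = -34 dBFS.
Make-up = target − compressed = -12 − (-34) = 22 dB.

22 dB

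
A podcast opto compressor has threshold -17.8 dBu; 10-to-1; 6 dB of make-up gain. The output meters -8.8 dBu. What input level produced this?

12.2 dBu

Stripping the +6 dB make-up gives -14.8 dBu at the gain stage.
That's 3 dB above the -17.8 dBu threshold.
Input overshoot = R × output overshoot = 30 dB → input = -17.8 + 30 = 12.2 dBu.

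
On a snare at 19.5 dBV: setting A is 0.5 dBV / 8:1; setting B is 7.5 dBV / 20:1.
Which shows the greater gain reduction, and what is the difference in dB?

A: overshoot 19 dB → output overshoot 2.375 dB → GR 16.625 dB.
B: overshoot 12 dB → output overshoot 0.6 dB → GR 11.4 dB.
A applies 5.225 dB more gain reduction.

A, by 5.225 dB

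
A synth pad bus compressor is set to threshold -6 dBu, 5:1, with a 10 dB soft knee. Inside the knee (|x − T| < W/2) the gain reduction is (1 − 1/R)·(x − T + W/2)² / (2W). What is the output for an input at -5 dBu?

x − T + W/2 = -5 − (-6) + 5 = 6.
GR = (1 − 1/5) × 6² / 20 = 0.8 × 36 / 20 = 1.44 dB.
Output = -5 − 1.44 = -6.44 dBu.

-6.44 dBu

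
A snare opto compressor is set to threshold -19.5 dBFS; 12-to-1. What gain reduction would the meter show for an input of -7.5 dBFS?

11 dB

-7.5 dBFS exceeds the threshold by 12 dB.
A 12:1 ratio leaves 1 dB of that excess.
GR = overshoot in − overshoot out = 12 − 1 = 11 dB.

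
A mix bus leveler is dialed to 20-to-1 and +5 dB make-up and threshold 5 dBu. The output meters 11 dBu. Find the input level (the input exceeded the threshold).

25 dBu

Before make-up, the level was 11 − 5 = 6 dBu.
Post-compression overshoot = 6 − 5 = 1 dB.
Input overshoot = R × output overshoot = 20 dB → input = 5 + 20 = 25 dBu.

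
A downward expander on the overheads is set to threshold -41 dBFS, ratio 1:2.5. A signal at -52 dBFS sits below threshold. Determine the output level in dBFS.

Below threshold, a 1:2.5 expander applies gain = (2.5−1)×(T − x) of attenuation.
(2.5−1) × 11 = 16.5 dB, so output = -52 − 16.5 = -68.5 dBFS.

-68.5 dBFS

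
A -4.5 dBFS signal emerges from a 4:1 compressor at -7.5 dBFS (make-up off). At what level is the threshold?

-8.5 dBFS

Let T be the threshold. Output overshoot = (input overshoot)/R, so -7.5 − T = (-4.5 − T)/4.
4·(-7.5 − T) = -4.5 − T → 3·T = -30 − (-4.5) = -25.5.
T = -25.5/3 = -8.5 dBFS.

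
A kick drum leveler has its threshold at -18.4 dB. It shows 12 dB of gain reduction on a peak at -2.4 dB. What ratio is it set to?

4:1

Input overshoot = -2.4 − (-18.4) = 16 dB.
Output overshoot = 16 − 12 = 4 dB.
Ratio = input overshoot / output overshoot = 16 / 4 = 4.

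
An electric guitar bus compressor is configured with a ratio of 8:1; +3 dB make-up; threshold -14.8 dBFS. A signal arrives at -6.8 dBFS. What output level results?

Overshoot: -6.8 − (-14.8) = 8 dB.
At 8:1 the overshoot is divided by 8, leaving 1 dB above threshold.
That puts the output at -13.8 dBFS; make-up adds 3 dB, giving -10.8 dBFS.

-10.8 dBFS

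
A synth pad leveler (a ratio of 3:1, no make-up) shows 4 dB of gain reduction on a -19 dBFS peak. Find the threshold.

Input is 6 dB above T (since output overshoot × R = input overshoot: (-23 − T)·3 = -19 − T gives T = -25 dBFS).
Check: -25 + (-19 − (-25))/3 = -25 + 2 = -23 dBFS. ✓

-25 dBFS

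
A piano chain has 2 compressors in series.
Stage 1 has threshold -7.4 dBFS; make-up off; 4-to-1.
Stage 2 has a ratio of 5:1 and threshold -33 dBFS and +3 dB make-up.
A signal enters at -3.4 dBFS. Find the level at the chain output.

Stage 1: -3.4 dBFS is 4 dB over -7.4 dBFS; at 4:1 that becomes 1 dB over, giving -6.4 dBFS.
Stage 2: overshoot 26.6 dB → 26.6/5 = 5.32 dB → -27.68 dBFS; +3 dB make-up → -24.68 dBFS.

-24.68 dBFS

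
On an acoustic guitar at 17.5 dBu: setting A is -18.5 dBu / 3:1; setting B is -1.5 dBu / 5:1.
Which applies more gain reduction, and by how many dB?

A, by 8.8 dB

A: GR = 36 − 36/3 = 24 dB.
B: GR = 19 − 19/5 = 15.2 dB.
Difference: 8.8 dB in favour of A.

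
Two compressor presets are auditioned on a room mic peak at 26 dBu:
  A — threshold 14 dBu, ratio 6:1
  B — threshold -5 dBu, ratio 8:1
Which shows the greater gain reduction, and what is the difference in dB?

B, by 17.125 dB

A: 12 dB over, compressed to 2 dB over, so 10 dB of GR.
B: 31 dB over, compressed to 3.875 dB over, so 27.125 dB of GR.
Difference: 17.125 dB in favour of B.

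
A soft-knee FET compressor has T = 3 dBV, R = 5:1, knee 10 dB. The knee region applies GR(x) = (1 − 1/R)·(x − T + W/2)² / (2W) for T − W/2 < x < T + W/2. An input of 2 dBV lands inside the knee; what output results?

x − T + W/2 = 2 − 3 + 5 = 4.
GR = (1 − 1/5) × 4² / 20 = 0.8 × 16 / 20 = 0.64 dB.
Output = 2 − 0.64 = 1.36 dBV.

1.36 dBV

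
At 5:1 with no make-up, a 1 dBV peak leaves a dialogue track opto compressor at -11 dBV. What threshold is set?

-14 dBV

Input is 15 dB above T (since output overshoot × R = input overshoot: (-11 − T)·5 = 1 − T gives T = -14 dBV).
Check: -14 + (1 − (-14))/5 = -14 + 3 = -11 dBV. ✓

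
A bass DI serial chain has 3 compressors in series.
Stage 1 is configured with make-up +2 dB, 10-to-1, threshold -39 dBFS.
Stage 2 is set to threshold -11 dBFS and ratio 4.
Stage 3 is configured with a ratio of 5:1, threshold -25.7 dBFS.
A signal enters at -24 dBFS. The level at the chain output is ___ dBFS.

Stage 1: 15 dB above -39 dBFS, reduced 10:1 to 1.5 dB above → -37.5 dBFS; +2 dB make-up → -35.5 dBFS.
Stage 2: -35.5 dBFS is at or below the -11 dBFS threshold — no compression; output -35.5 dBFS.
Stage 3: below threshold (-35.5 ≤ -25.7); passes unchanged; output -35.5 dBFS.

-35.5 dBFS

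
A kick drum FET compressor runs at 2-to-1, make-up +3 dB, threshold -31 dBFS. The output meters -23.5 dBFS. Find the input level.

-22 dBFS

Stripping the +3 dB make-up gives -26.5 dBFS at the gain stage.
That's 4.5 dB above the -31 dBFS threshold.
Before 2:1 compression the overshoot was 4.5 × 2 = 9 dB, so input = -31 + 9 = -22 dBFS.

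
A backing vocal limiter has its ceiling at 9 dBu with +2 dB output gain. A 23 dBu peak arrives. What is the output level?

11 dBu

At ∞:1, everything above 9 dBu is held at the ceiling.
Output gain then adds 2 dB: 9 + 2 = 11 dBu.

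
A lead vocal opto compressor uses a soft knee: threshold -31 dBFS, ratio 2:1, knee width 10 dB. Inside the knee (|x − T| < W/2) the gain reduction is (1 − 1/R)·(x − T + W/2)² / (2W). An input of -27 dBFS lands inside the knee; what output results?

x − T + W/2 = -27 − (-31) + 5 = 9.
GR = (1 − 1/2) × 9² / 20 = 0.5 × 81 / 20 = 2.025 dB.
Output = -27 − 2.025 = -29.025 dBFS.

-29.025 dBFS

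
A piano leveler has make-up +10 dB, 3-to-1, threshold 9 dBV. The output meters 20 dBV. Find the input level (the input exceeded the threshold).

Before make-up, the level was 20 − 10 = 10 dBV.
That's 1 dB above the 9 dBV threshold.
Input overshoot = R × output overshoot = 3 dB → input = 9 + 3 = 12 dBV.

12 dBV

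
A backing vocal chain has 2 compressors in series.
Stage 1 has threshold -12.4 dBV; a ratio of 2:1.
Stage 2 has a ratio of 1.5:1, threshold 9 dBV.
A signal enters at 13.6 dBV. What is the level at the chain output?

Stage 1: overshoot 26 dB → 26/2 = 13 dB → 0.6 dBV.
Stage 2: 0.6 dBV is at or below the 9 dBV threshold — no compression; output 0.6 dBV.

0.6 dBV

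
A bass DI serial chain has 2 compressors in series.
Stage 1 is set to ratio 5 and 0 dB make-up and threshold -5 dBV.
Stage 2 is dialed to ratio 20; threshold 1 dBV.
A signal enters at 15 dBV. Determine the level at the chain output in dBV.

Stage 1: overshoot 20 dB → 20/5 = 4 dB → -1 dBV.
Stage 2: -1 dBV ≤ 1 dBV, so stage 2 doesn't engage; output -1 dBV.

-1 dBV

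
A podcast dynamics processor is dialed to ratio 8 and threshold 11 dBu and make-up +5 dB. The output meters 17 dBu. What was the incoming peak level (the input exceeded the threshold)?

19 dBu

Remove make-up: 17 − 5 = 12 dBu.
Post-compression overshoot = 12 − 11 = 1 dB.
Input overshoot = R × output overshoot = 8 dB → input = 11 + 8 = 19 dBu.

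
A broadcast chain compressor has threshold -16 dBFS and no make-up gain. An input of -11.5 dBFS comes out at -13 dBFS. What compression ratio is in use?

1.5:1

Input overshoot = -11.5 − (-16) = 4.5 dB; output overshoot = -13 − (-16) = 3 dB.
Ratio = 4.5 / 3 = 1.5.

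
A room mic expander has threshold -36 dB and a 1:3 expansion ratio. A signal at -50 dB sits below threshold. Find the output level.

Below threshold, a 1:3 expander applies gain = (3−1)×(T − x) of attenuation.
(3−1) × 14 = 28 dB, so output = -50 − 28 = -78 dB.

-78 dB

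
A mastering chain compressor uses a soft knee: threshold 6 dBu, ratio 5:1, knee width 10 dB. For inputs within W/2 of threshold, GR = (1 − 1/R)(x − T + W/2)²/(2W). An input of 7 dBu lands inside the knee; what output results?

x − T + W/2 = 7 − 6 + 5 = 6.
GR = (1 − 1/5) × 6² / 20 = 0.8 × 36 / 20 = 1.44 dB.
Output = 7 − 1.44 = 5.56 dBu.

5.56 dBu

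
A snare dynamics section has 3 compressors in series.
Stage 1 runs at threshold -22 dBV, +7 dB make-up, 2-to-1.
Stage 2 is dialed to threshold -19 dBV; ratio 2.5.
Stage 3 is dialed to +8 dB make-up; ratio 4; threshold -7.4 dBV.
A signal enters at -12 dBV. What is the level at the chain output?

Stage 1: overshoot 10 dB → 10/2 = 5 dB → -17 dBV; +7 dB make-up → -10 dBV.
Stage 2: 9 dB above -19 dBV, reduced 2.5:1 to 3.6 dB above → -15.4 dBV.
Stage 3: -15.4 dBV ≤ -7.4 dBV, so stage 3 doesn't engage; make-up brings it to -7.4 dBV.

-7.4 dBV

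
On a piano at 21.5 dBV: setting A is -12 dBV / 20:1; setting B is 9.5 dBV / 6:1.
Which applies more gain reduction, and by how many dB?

A: GR = 33.5 − 33.5/20 = 31.825 dB.
B: GR = 12 − 12/6 = 10 dB.
A reduces 21.825 dB more.

A, by 21.825 dB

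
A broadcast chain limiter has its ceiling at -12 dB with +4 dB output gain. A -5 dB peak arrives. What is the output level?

The limiter clamps the peak to its -12 dB ceiling.
Output gain then adds 4 dB: -12 + 4 = -8 dB.

-8 dB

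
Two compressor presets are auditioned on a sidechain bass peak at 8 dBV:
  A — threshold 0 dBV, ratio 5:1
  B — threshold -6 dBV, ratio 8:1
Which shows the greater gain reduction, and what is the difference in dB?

B, by 5.85 dB

A: GR = 8 − 8/5 = 6.4 dB.
B: GR = 14 − 14/8 = 12.25 dB.
Difference: 5.85 dB in favour of B.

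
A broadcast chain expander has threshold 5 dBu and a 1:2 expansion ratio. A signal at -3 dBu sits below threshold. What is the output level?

The input is 8 dB below the 5 dBu threshold.
A 1:2 expander multiplies undershoot by 2: 8 × 2 = 16 dB below threshold.
Output = 5 − 16 = -11 dBu.

-11 dBu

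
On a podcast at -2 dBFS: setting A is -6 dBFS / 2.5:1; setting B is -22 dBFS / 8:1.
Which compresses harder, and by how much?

A: overshoot 4 dB → output overshoot 1.6 dB → GR 2.4 dB.
B: overshoot 20 dB → output overshoot 2.5 dB → GR 17.5 dB.
Difference: 15.1 dB in favour of B.

B, by 15.1 dB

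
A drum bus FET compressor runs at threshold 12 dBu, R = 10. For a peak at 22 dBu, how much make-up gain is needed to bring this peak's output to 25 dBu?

12 dB

Without make-up, output = threshold + overshoot/10 = 12 + 1 = 13 dBu.
Gap to target: 12 dB.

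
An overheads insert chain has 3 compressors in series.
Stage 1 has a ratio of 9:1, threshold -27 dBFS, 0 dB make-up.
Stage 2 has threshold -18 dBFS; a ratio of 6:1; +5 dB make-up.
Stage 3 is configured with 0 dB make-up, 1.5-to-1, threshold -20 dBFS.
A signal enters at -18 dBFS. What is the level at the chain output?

Stage 1: 9 dB above -27 dBFS, reduced 9:1 to 1 dB above → -26 dBFS.
Stage 2: -26 dBFS is at or below the -18 dBFS threshold — no compression; make-up brings it to -21 dBFS.
Stage 3: below threshold (-21 ≤ -20); passes unchanged; output -21 dBFS.

-21 dBFS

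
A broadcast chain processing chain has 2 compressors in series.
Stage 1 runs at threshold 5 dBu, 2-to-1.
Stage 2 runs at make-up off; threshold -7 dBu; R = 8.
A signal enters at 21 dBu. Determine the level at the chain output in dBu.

-4.5 dBu

Stage 1: 16 dB above 5 dBu, reduced 2:1 to 8 dB above → 13 dBu.
Stage 2: 13 dBu is 20 dB over -7 dBu; at 8:1 that becomes 2.5 dB over, giving -4.5 dBu.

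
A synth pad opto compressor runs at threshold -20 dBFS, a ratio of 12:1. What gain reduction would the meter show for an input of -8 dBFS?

-8 dBFS exceeds the threshold by 12 dB.
A 12:1 ratio leaves 1 dB of that excess.
So the signal is attenuated by 12 − 1 = 11 dB.

11 dB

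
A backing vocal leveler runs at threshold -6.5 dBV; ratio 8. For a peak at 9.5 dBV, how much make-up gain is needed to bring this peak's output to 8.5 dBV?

13 dB

Without make-up, output = threshold + overshoot/8 = -6.5 + 2 = -4.5 dBV.
Gap to target: 13 dB.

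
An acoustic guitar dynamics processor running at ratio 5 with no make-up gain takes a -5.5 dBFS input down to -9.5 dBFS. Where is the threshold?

-10.5 dBFS

Let T be the threshold. Output overshoot = (input overshoot)/R, so -9.5 − T = (-5.5 − T)/5.
5·(-9.5 − T) = -5.5 − T → 4·T = -47.5 − (-5.5) = -42.
T = -42/4 = -10.5 dBFS.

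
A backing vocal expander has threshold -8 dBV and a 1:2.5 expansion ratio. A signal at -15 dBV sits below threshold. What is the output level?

Below threshold, a 1:2.5 expander applies gain = (2.5−1)×(T − x) of attenuation.
(2.5−1) × 7 = 10.5 dB, so output = -15 − 10.5 = -25.5 dBV.

-25.5 dBV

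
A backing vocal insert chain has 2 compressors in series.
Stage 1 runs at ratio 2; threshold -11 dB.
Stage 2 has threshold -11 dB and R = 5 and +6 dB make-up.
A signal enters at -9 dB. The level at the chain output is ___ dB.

-4.8 dB

Stage 1: -9 dB is 2 dB over -11 dB; at 2:1 that becomes 1 dB over, giving -10 dB.
Stage 2: -10 dB is 1 dB over -11 dB; at 5:1 that becomes 0.2 dB over, giving -10.8 dB; +6 dB make-up → -4.8 dB.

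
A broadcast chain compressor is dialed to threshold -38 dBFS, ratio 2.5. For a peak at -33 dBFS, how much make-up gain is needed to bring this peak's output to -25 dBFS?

11 dB

The peak compresses to -38 + 5/2.5 = -36 dBFS.
To reach -25 dBFS requires -25 − (-36) = 11 dB of make-up.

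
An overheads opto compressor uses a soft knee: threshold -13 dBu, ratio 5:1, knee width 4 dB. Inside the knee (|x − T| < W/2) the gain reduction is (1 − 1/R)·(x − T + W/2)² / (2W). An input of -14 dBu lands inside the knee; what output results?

-14.1 dBu

x − T + W/2 = -14 − (-13) + 2 = 1.
GR = (1 − 1/5) × 1² / 8 = 0.8 × 1 / 8 = 0.1 dB.
Output = -14 − 0.1 = -14.1 dBu.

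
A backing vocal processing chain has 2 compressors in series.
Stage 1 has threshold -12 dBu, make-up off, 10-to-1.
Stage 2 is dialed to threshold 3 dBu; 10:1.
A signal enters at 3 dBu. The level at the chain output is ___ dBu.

Stage 1: overshoot 15 dB → 15/10 = 1.5 dB → -10.5 dBu.
Stage 2: -10.5 dBu ≤ 3 dBu, so stage 2 doesn't engage; output -10.5 dBu.

-10.5 dBu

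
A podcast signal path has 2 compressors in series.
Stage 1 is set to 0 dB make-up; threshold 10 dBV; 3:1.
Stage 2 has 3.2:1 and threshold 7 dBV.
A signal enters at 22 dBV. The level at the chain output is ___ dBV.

Stage 1: overshoot 12 dB → 12/3 = 4 dB → 14 dBV.
Stage 2: overshoot 7 dB → 7/3.2 = 2.1875 dB → 9.1875 dBV.

9.1875 dBV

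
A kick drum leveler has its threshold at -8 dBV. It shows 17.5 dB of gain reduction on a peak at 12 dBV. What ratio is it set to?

Input overshoot = 12 − (-8) = 20 dB.
Output overshoot = 20 − 17.5 = 2.5 dB.
Ratio = input overshoot / output overshoot = 20 / 2.5 = 8.

8:1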